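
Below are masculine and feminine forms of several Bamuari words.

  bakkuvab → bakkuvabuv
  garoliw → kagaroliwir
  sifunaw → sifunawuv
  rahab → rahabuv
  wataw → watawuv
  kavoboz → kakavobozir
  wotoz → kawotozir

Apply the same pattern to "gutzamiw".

sifunaw and garoliw both end in -w yet inflect differently (sifunawuv, kagaroliwir), so the final letter is not what conditions the rule; the last vowel is.
"gutzamiw" has last vowel 'i'. The one such stem in the data (garoliw → kagaroliwir) adds ka- … -ir around the stem, so the same rule applies.
So gutzamiw → kagutzamiwir.

kagutzamiwir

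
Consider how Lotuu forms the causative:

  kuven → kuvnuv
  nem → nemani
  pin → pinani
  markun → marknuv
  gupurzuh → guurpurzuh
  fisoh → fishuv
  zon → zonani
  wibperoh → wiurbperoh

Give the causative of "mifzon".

zon and markun both end in -n yet inflect differently (zonani, marknuv), so the final letter is not what conditions the rule; the number of vowels is.
"mifzon" has 2 vowels. The stems with 2 vowels (fisoh → fishuv, markun → marknuv, kuven → kuvnuv) delete the last vowel and add -uv.
So mifzon → mifznuv.

mifznuv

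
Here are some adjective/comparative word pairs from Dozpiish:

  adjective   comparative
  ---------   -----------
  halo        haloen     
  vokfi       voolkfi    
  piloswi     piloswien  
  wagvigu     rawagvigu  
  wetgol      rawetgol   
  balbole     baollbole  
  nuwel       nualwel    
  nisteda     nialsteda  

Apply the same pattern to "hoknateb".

"hoknateb" begins with h-. The one such stem in the data (halo → haloen) adds -en, so the same rule applies.
The other patterns: stems beginning with w- add the prefix ra-; stems beginning with n- insert -al- after the first vowel; stems beginning with b- or v- insert -ol- after the first vowel.
So hoknateb → hoknateben.

hoknateben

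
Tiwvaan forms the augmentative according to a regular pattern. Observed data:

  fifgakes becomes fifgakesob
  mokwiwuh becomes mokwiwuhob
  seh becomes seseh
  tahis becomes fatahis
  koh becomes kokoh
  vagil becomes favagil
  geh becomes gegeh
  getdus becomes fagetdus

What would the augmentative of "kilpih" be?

fakilpih

"kilpih" has 2 vowels. The stems with 2 vowels (vagil → favagil, tahis → fatahis, getdus → fagetdus) add the prefix fa-.
The other patterns: stems with 1 vowel repeat the first consonant+vowel as a prefix; stems with 3 vowels add -ob.
So kilpih → fakilpih.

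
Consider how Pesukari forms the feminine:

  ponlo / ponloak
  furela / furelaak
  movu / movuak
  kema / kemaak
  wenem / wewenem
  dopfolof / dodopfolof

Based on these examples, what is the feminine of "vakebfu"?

vakebfuak

"vakebfu" ends in a vowel. The stems ending in a vowel (kema → kemaak, movu → movuak, ponlo → ponloak) add -ak.
So vakebfu → vakebfuak.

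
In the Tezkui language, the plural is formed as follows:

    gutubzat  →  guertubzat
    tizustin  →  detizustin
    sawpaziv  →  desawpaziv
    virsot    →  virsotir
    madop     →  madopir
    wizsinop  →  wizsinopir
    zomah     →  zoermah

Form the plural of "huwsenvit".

"huwsenvit" has last vowel 'i'. The stems whose last vowel is 'i' (tizustin → detizustin, sawpaziv → desawpaziv) add the prefix de-.
The other patterns: stems whose last vowel is 'o' add -ir; stems whose last vowel is 'a' insert -er- after the first vowel.
So huwsenvit → dehuwsenvit.

dehuwsenvit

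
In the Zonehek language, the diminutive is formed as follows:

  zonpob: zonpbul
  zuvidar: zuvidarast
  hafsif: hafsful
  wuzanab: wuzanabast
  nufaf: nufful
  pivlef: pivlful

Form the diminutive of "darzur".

"darzur" has 2 vowels. The stems with 2 vowels (nufaf → nufful, pivlef → pivlful, hafsif → hafsful) delete the last vowel and add -ul.
So darzur → darzrul.

darzrul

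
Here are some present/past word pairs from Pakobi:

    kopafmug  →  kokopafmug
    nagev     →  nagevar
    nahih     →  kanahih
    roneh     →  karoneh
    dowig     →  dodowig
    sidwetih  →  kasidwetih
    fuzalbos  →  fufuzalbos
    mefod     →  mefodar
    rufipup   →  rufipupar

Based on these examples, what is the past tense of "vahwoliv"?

vahwolivar

dowig and nahih both have last vowel 'i' yet inflect differently (dodowig, kanahih), so the last vowel is not what conditions the rule; the final letter is.
"vahwoliv" ends in -v. The one such stem in the data (nagev → nagevar) adds -ar, so the same rule applies.
The other patterns: stems ending in -g or -s repeat the first consonant+vowel as a prefix; stems ending in -h add the prefix ka-.
So vahwoliv → vahwolivar.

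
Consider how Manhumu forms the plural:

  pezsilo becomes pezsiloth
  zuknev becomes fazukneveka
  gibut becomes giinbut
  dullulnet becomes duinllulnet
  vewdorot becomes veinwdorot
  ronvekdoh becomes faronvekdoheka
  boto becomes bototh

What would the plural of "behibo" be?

behiboth

vewdorot and boto both have last vowel 'o' yet inflect differently (veinwdorot, bototh), so the last vowel is not what conditions the rule; the final letter is.
"behibo" ends in -o. The stems ending in -o (boto → bototh, pezsilo → pezsiloth) drop the final letter and add -oth.
The other patterns: stems ending in -t insert -in- after the first vowel; stems ending in -h or -v add fa- … -eka around the stem.
So behibo → behiboth.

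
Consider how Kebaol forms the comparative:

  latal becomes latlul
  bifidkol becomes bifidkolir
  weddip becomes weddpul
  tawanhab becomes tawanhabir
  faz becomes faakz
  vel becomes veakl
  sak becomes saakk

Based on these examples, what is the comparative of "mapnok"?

mapnkul

vel and latal both end in -l yet inflect differently (veakl, latlul), so the final letter is not what conditions the rule; the number of vowels is.
"mapnok" has 2 vowels. The stems with 2 vowels (latal → latlul, weddip → weddpul) delete the last vowel and add -ul.
The other patterns: stems with 1 vowel insert -ak- after the first vowel; stems with 3 vowels add -ir.
So mapnok → mapnkul.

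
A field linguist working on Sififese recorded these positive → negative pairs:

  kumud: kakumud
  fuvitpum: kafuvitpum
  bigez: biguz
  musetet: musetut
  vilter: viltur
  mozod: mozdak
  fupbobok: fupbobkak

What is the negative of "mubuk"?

kamubuk

"mubuk" has last vowel 'u'. The stems whose last vowel is 'u' (kumud → kakumud, fuvitpum → kafuvitpum) add the prefix ka-.
So mubuk → kamubuk.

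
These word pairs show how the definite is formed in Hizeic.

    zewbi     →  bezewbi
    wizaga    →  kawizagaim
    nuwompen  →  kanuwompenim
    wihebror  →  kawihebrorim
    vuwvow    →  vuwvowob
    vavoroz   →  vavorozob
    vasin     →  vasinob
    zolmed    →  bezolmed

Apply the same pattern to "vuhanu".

vasin and nuwompen both end in -n yet inflect differently (vasinob, kanuwompenim), so the final letter is not what conditions the rule; the first letter is.
"vuhanu" begins with v-. The stems beginning with v- (vasin → vasinob, vavoroz → vavorozob, vuwvow → vuwvowob) add -ob.
The other patterns: stems beginning with z- add the prefix be-; stems beginning with n- or w- add ka- … -im around the stem.
So vuhanu → vuhanuob.

vuhanuob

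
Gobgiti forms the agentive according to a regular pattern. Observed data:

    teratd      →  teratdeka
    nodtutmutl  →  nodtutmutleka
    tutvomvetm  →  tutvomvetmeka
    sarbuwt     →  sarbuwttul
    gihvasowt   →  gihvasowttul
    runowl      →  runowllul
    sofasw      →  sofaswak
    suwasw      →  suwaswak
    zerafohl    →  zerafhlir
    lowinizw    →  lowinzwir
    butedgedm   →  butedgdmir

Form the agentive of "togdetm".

togdetmeka

"togdetm" has second-to-last letter 't'. The stems whose second-to-last letter is 't' (teratd → teratdeka, nodtutmutl → nodtutmutleka, tutvomvetm → tutvomvetmeka) add -eka.
The other patterns: stems whose second-to-last letter is 'w' double the final consonant and add -ul; stems whose second-to-last letter is 's' add -ak; stems whose second-to-last letter is 'd', 'h' or 'z' delete the last vowel and add -ir.
So togdetm → togdetmeka.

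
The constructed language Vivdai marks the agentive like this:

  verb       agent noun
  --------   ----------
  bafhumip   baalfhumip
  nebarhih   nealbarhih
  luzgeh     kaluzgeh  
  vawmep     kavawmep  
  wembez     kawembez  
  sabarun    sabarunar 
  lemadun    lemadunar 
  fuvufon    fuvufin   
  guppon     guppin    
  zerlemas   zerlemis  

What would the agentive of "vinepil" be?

"vinepil" has last vowel 'i'. The stems whose last vowel is 'i' (bafhumip → baalfhumip, nebarhih → nealbarhih) insert -al- after the first vowel.
The other patterns: stems whose last vowel is 'e' add the prefix ka-; stems whose last vowel is 'u' add -ar; stems whose last vowel is 'a' or 'o' change the last vowel to 'i'.
So vinepil → vialnepil.

vialnepil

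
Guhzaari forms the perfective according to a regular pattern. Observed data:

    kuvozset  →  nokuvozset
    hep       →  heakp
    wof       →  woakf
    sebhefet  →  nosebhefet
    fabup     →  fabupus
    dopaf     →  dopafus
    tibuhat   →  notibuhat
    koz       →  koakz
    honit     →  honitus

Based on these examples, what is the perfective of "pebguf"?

"pebguf" has 2 vowels. The stems with 2 vowels (fabup → fabupus, dopaf → dopafus, honit → honitus) add -us.
The other patterns: stems with 1 vowel insert -ak- after the first vowel; stems with 3 vowels add the prefix no-.
So pebguf → pebgufus.

pebgufus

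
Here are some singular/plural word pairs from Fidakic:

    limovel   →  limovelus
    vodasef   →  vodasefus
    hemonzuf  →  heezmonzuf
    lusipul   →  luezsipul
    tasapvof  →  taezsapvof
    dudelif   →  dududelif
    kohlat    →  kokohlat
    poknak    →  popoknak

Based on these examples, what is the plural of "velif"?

"velif" has last vowel 'i'. The one such stem in the data (dudelif → dududelif) repeats the first consonant+vowel as a prefix (as do kohlat, poknak), so the same rule applies.
So velif → vevelif.

vevelif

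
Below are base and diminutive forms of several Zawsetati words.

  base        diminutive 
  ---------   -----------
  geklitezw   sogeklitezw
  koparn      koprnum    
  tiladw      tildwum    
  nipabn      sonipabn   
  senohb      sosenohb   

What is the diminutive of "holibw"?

soholibw

tiladw and geklitezw both end in -w yet inflect differently (tildwum, sogeklitezw), so the final letter is not what conditions the rule; the second-to-last letter is.
"holibw" has second-to-last letter 'b'. The one such stem in the data (nipabn → sonipabn) adds the prefix so-, so the same rule applies.
So holibw → soholibw.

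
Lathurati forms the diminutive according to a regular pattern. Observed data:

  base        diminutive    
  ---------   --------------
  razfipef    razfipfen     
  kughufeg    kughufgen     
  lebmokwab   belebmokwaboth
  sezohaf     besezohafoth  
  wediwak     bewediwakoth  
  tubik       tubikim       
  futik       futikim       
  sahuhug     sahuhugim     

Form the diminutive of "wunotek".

wunotken

razfipef and sezohaf both end in -f yet inflect differently (razfipfen, besezohafoth), so the final letter is not what conditions the rule; the last vowel is.
"wunotek" has last vowel 'e'. The stems whose last vowel is 'e' (razfipef → razfipfen, kughufeg → kughufgen) delete the last vowel and add -en.
So wunotek → wunotken.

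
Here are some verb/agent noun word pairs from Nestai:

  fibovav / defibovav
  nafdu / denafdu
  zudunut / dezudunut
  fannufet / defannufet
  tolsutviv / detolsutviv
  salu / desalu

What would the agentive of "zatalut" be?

dezatalut

Every pair shown (fibovav → defibovav, nafdu → denafdu, zudunut → dezudunut, …) follows the same rule: add the prefix de-.
So zatalut → dezatalut.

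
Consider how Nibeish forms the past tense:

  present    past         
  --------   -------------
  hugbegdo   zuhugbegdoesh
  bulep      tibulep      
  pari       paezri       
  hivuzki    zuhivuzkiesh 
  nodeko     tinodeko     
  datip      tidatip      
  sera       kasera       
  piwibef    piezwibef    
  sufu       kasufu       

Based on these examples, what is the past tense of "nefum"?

"nefum" begins with n-. The one such stem in the data (nodeko → tinodeko) adds the prefix ti-, so the same rule applies.
The other patterns: stems beginning with p- insert -ez- after the first vowel; stems beginning with h- add zu- … -esh around the stem; stems beginning with s- add the prefix ka-.
So nefum → tinefum.

tinefum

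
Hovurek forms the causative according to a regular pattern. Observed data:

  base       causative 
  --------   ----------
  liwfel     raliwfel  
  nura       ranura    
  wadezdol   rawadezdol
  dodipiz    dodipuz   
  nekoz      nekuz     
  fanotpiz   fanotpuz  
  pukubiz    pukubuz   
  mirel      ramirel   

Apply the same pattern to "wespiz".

nekoz and wadezdol both have last vowel 'o' yet inflect differently (nekuz, rawadezdol), so the last vowel is not what conditions the rule; the final letter is.
"wespiz" ends in -z. The stems ending in -z (dodipiz → dodipuz, pukubiz → pukubuz, nekoz → nekuz) change the last vowel to 'u'.
So wespiz → wespuz.

wespuz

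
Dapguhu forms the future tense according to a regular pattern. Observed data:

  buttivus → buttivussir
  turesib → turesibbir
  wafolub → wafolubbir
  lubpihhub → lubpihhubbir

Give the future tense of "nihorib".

nihoribbir

Every pair shown (buttivus → buttivussir, turesib → turesibbir, wafolub → wafolubbir, …) follows the same rule: double the final consonant and add -ir.
So nihorib → nihoribbir.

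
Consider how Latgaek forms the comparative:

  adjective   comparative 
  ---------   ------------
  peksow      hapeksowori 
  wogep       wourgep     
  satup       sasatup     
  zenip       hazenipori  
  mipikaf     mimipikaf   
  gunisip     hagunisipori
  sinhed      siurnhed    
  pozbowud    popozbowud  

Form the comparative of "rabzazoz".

"rabzazoz" has last vowel 'o'. The one such stem in the data (peksow → hapeksowori) adds ha- … -ori around the stem, so the same rule applies.
The other patterns: stems whose last vowel is 'e' insert -ur- after the first vowel; stems whose last vowel is 'a' or 'u' repeat the first consonant+vowel as a prefix.
So rabzazoz → harabzazozori.

harabzazozori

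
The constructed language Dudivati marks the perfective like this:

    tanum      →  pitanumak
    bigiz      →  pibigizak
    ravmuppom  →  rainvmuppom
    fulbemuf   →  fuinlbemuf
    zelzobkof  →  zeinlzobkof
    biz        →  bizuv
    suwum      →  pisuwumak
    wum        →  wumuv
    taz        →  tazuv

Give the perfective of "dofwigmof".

taz and bigiz both end in -z yet inflect differently (tazuv, pibigizak), so the final letter is not what conditions the rule; the number of vowels is.
"dofwigmof" has 3 vowels. The stems with 3 vowels (zelzobkof → zeinlzobkof, ravmuppom → rainvmuppom, fulbemuf → fuinlbemuf) insert -in- after the first vowel.
So dofwigmof → doinfwigmof.

doinfwigmof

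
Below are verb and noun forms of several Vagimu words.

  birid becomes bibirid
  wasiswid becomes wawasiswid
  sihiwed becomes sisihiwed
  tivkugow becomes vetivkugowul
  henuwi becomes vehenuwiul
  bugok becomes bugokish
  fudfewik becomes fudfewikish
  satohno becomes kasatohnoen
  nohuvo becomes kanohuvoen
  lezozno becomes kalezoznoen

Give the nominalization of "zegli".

birid and henuwi both have last vowel 'i' yet inflect differently (bibirid, vehenuwiul), so the last vowel is not what conditions the rule; the final letter is.
"zegli" ends in -i. The one such stem in the data (henuwi → vehenuwiul) adds ve- … -ul around the stem, so the same rule applies.
So zegli → vezegliul.

vezegliul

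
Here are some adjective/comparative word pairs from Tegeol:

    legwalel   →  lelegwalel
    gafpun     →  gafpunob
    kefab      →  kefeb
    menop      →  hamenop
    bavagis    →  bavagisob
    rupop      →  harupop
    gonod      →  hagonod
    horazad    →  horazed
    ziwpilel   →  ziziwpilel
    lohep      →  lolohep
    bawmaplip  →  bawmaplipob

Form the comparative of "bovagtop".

habovagtop

"bovagtop" has last vowel 'o'. The stems whose last vowel is 'o' (gonod → hagonod, rupop → harupop, menop → hamenop) add the prefix ha-.
The other patterns: stems whose last vowel is 'e' repeat the first consonant+vowel as a prefix; stems whose last vowel is 'i' or 'u' add -ob; stems whose last vowel is 'a' change the last vowel to 'e'.
So bovagtop → habovagtop.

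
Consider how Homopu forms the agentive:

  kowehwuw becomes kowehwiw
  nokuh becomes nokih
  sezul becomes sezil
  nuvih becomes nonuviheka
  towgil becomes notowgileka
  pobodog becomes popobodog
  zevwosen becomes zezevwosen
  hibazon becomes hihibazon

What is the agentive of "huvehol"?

"huvehol" has last vowel 'o'. The stems whose last vowel is 'o' (pobodog → popobodog, hibazon → hihibazon) repeat the first consonant+vowel as a prefix.
So huvehol → huhuvehol.

huhuvehol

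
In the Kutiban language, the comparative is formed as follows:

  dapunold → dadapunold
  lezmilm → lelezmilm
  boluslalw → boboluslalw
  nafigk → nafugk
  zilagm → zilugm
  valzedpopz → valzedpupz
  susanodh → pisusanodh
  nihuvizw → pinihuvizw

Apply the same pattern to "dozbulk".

"dozbulk" has second-to-last letter 'l'. The stems whose second-to-last letter is 'l' (dapunold → dadapunold, lezmilm → lelezmilm, boluslalw → boboluslalw) repeat the first consonant+vowel as a prefix.
So dozbulk → dodozbulk.

dodozbulk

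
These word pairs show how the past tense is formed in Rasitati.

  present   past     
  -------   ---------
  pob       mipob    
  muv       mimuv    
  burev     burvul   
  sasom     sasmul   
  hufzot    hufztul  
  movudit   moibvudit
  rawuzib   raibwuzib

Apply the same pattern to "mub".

"mub" has 1 vowel. The stems with 1 vowel (pob → mipob, muv → mimuv) add the prefix mi-.
So mub → mimub.

mimub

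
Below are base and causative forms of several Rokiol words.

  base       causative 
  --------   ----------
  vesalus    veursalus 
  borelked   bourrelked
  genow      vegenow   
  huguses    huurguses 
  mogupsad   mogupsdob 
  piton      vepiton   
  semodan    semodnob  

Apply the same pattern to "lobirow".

velobirow

"lobirow" has last vowel 'o'. The stems whose last vowel is 'o' (genow → vegenow, piton → vepiton) add the prefix ve-.
So lobirow → velobirow.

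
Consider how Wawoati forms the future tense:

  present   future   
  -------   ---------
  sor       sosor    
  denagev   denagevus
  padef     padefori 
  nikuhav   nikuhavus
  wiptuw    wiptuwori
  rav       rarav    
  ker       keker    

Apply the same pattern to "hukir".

rav and denagev both end in -v yet inflect differently (rarav, denagevus), so the final letter is not what conditions the rule; the number of vowels is.
"hukir" has 2 vowels. The stems with 2 vowels (wiptuw → wiptuwori, padef → padefori) add -ori.
The other patterns: stems with 1 vowel repeat the first consonant+vowel as a prefix; stems with 3 vowels add -us.
So hukir → hukirori.

hukirori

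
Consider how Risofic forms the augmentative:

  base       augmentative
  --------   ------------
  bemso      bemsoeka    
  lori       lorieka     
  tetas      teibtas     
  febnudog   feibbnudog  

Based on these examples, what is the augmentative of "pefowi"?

bemso and febnudog both have last vowel 'o' yet inflect differently (bemsoeka, feibbnudog), so the last vowel is not what conditions the rule; whether the stem ends in a vowel or a consonant is.
"pefowi" ends in a vowel. The stems ending in a vowel (bemso → bemsoeka, lori → lorieka) add -eka.
So pefowi → pefowieka.

pefowieka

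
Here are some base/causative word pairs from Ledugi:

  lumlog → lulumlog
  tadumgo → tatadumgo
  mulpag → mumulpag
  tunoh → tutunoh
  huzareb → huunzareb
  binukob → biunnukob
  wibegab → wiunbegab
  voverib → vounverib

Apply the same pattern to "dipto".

didipto

"dipto" ends in -o. The one such stem in the data (tadumgo → tatadumgo) repeats the first consonant+vowel as a prefix (as do tunoh, lumlog), so the same rule applies.
The other pattern: stems ending in -b insert -un- after the first vowel.
So dipto → didipto.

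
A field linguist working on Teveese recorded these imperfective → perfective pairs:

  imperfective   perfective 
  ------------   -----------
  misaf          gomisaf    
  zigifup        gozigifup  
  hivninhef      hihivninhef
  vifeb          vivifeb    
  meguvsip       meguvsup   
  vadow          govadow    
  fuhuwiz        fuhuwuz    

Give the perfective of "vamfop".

govamfop

meguvsip and zigifup both end in -p yet inflect differently (meguvsup, gozigifup), so the final letter is not what conditions the rule; the last vowel is.
"vamfop" has last vowel 'o'. The one such stem in the data (vadow → govadow) adds the prefix go-, so the same rule applies.
So vamfop → govamfop.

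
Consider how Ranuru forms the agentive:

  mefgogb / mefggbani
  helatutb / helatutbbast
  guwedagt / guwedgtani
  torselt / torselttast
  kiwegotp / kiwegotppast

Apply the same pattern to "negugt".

neggtani

mefgogb and helatutb both end in -b yet inflect differently (mefggbani, helatutbbast), so the final letter is not what conditions the rule; the second-to-last letter is.
"negugt" has second-to-last letter 'g'. The stems whose second-to-last letter is 'g' (mefgogb → mefggbani, guwedagt → guwedgtani) delete the last vowel and add -ani.
The other pattern: stems whose second-to-last letter is 'l' or 't' double the final consonant and add -ast.
So negugt → neggtani.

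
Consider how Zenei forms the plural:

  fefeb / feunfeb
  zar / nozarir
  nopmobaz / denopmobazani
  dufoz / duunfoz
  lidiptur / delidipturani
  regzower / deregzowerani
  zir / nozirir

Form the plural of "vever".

veunver

zar and regzower both end in -r yet inflect differently (nozarir, deregzowerani), so the final letter is not what conditions the rule; the number of vowels is.
"vever" has 2 vowels. The stems with 2 vowels (dufoz → duunfoz, fefeb → feunfeb) insert -un- after the first vowel.
So vever → veunver.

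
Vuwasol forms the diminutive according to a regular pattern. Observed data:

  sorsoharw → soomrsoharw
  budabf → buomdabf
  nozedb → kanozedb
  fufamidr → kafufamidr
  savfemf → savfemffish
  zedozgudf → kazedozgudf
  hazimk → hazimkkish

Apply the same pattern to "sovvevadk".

zedozgudf and savfemf both end in -f yet inflect differently (kazedozgudf, savfemffish), so the final letter is not what conditions the rule; the second-to-last letter is.
"sovvevadk" has second-to-last letter 'd'. The stems whose second-to-last letter is 'd' (zedozgudf → kazedozgudf, fufamidr → kafufamidr, nozedb → kanozedb) add the prefix ka-.
So sovvevadk → kasovvevadk.

kasovvevadk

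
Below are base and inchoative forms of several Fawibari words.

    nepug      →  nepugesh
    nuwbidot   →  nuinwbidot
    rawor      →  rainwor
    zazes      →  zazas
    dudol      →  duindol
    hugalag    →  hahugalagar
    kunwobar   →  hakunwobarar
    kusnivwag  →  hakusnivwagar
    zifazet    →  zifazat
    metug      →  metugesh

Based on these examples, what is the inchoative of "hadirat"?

hahadiratar

metug and kusnivwag both end in -g yet inflect differently (metugesh, hakusnivwagar), so the final letter is not what conditions the rule; the last vowel is.
"hadirat" has last vowel 'a'. The stems whose last vowel is 'a' (kusnivwag → hakusnivwagar, kunwobar → hakunwobarar, hugalag → hahugalagar) add ha- … -ar around the stem.
The other patterns: stems whose last vowel is 'o' insert -in- after the first vowel; stems whose last vowel is 'u' add -esh; stems whose last vowel is 'e' change the last vowel to 'a'.
So hadirat → hahadiratar.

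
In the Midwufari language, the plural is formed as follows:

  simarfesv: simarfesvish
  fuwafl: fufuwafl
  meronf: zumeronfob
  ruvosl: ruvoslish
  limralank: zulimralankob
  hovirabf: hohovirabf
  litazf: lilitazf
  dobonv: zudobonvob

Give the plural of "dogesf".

dogesfish

"dogesf" has second-to-last letter 's'. The stems whose second-to-last letter is 's' (simarfesv → simarfesvish, ruvosl → ruvoslish) add -ish.
So dogesf → dogesfish.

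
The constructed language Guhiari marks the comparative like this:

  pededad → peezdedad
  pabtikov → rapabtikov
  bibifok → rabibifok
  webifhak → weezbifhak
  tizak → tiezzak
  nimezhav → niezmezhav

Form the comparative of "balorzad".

baezlorzad

webifhak and bibifok both end in -k yet inflect differently (weezbifhak, rabibifok), so the final letter is not what conditions the rule; the last vowel is.
"balorzad" has last vowel 'a'. The stems whose last vowel is 'a' (pededad → peezdedad, nimezhav → niezmezhav, webifhak → weezbifhak) insert -ez- after the first vowel.
The other pattern: stems whose last vowel is 'o' add the prefix ra-.
So balorzad → baezlorzad.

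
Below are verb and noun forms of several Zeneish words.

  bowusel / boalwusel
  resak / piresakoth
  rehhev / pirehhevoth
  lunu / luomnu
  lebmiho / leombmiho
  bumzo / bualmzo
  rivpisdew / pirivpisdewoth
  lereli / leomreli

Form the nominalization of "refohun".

pirefohunoth

lebmiho and bumzo both end in -o yet inflect differently (leombmiho, bualmzo), so the final letter is not what conditions the rule; the first letter is.
"refohun" begins with r-. The stems beginning with r- (rivpisdew → pirivpisdewoth, rehhev → pirehhevoth, resak → piresakoth) add pi- … -oth around the stem.
So refohun → pirefohunoth.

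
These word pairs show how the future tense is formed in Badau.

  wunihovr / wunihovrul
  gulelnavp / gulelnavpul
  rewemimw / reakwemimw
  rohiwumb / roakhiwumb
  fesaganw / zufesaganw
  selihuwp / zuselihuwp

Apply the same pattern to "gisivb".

rewemimw and fesaganw both end in -w yet inflect differently (reakwemimw, zufesaganw), so the final letter is not what conditions the rule; the second-to-last letter is.
"gisivb" has second-to-last letter 'v'. The stems whose second-to-last letter is 'v' (wunihovr → wunihovrul, gulelnavp → gulelnavpul) add -ul.
The other patterns: stems whose second-to-last letter is 'm' insert -ak- after the first vowel; stems whose second-to-last letter is 'n' or 'w' add the prefix zu-.
So gisivb → gisivbul.

gisivbul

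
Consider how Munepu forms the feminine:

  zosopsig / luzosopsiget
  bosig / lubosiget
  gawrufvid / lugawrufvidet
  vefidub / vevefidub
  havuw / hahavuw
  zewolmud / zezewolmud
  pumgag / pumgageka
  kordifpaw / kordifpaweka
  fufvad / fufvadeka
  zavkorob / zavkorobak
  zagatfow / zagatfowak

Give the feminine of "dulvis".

gawrufvid and zewolmud both end in -d yet inflect differently (lugawrufvidet, zezewolmud), so the final letter is not what conditions the rule; the last vowel is.
"dulvis" has last vowel 'i'. The stems whose last vowel is 'i' (zosopsig → luzosopsiget, bosig → lubosiget, gawrufvid → lugawrufvidet) add lu- … -et around the stem.
The other patterns: stems whose last vowel is 'u' repeat the first consonant+vowel as a prefix; stems whose last vowel is 'a' add -eka; stems whose last vowel is 'o' add -ak.
So dulvis → ludulviset.

ludulviset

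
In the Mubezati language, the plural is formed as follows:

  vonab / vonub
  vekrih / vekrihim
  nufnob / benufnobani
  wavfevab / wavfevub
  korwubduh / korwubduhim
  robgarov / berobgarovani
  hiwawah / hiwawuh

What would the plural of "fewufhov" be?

befewufhovani

vonab and nufnob both end in -b yet inflect differently (vonub, benufnobani), so the final letter is not what conditions the rule; the last vowel is.
"fewufhov" has last vowel 'o'. The stems whose last vowel is 'o' (robgarov → berobgarovani, nufnob → benufnobani) add be- … -ani around the stem.
The other patterns: stems whose last vowel is 'a' change the last vowel to 'u'; stems whose last vowel is 'i' or 'u' add -im.
So fewufhov → befewufhovani.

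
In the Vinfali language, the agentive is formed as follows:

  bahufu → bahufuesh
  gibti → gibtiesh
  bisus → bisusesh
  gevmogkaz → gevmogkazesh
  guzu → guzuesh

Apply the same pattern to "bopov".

bopovesh

Every pair shown (bahufu → bahufuesh, gibti → gibtiesh, bisus → bisusesh, …) follows the same rule: add -esh.
So bopov → bopovesh.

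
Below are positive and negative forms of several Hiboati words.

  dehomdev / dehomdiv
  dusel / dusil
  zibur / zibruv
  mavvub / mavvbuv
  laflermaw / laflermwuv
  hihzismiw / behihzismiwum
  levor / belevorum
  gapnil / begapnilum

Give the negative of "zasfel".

laflermaw and hihzismiw both end in -w yet inflect differently (laflermwuv, behihzismiwum), so the final letter is not what conditions the rule; the last vowel is.
"zasfel" has last vowel 'e'. The stems whose last vowel is 'e' (dehomdev → dehomdiv, dusel → dusil) change the last vowel to 'i'.
So zasfel → zasfil.

zasfil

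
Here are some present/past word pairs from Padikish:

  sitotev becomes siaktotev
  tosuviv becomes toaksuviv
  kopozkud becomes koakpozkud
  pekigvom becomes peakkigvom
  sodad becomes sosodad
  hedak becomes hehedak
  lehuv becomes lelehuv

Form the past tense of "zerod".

zezerod

"zerod" has 2 vowels. The stems with 2 vowels (lehuv → lelehuv, sodad → sosodad, hedak → hehedak) repeat the first consonant+vowel as a prefix.
So zerod → zezerod.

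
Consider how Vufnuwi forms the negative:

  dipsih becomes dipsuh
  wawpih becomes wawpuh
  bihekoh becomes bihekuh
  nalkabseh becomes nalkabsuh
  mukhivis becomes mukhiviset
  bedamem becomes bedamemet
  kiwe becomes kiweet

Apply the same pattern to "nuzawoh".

nuzawuh

dipsih and mukhivis both have last vowel 'i' yet inflect differently (dipsuh, mukhiviset), so the last vowel is not what conditions the rule; the final letter is.
"nuzawoh" ends in -h. The stems ending in -h (dipsih → dipsuh, wawpih → wawpuh, bihekoh → bihekuh) change the last vowel to 'u'.
So nuzawoh → nuzawuh.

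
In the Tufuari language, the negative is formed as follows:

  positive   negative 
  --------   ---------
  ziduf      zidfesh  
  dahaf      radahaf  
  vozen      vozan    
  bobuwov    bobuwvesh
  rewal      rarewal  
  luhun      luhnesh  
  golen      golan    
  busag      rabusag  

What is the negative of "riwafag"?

rariwafag

golen and luhun both end in -n yet inflect differently (golan, luhnesh), so the final letter is not what conditions the rule; the last vowel is.
"riwafag" has last vowel 'a'. The stems whose last vowel is 'a' (busag → rabusag, rewal → rarewal, dahaf → radahaf) add the prefix ra-.
The other patterns: stems whose last vowel is 'e' change the last vowel to 'a'; stems whose last vowel is 'o' or 'u' delete the last vowel and add -esh.
So riwafag → rariwafag.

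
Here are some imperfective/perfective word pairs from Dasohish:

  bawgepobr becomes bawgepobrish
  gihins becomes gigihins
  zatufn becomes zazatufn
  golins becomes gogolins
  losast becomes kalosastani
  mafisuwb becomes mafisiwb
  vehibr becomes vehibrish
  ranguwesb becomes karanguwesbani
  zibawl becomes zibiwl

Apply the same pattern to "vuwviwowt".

vuwviwiwt

ranguwesb and mafisuwb both end in -b yet inflect differently (karanguwesbani, mafisiwb), so the final letter is not what conditions the rule; the second-to-last letter is.
"vuwviwowt" has second-to-last letter 'w'. The stems whose second-to-last letter is 'w' (mafisuwb → mafisiwb, zibawl → zibiwl) change the last vowel to 'i'.
So vuwviwowt → vuwviwiwt.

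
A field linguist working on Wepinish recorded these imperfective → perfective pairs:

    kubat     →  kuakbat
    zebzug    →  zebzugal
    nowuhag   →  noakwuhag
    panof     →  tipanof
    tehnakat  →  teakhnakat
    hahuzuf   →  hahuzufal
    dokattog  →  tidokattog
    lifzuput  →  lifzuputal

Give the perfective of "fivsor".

"fivsor" has last vowel 'o'. The stems whose last vowel is 'o' (panof → tipanof, dokattog → tidokattog) add the prefix ti-.
The other patterns: stems whose last vowel is 'a' insert -ak- after the first vowel; stems whose last vowel is 'u' add -al.
So fivsor → tifivsor.

tifivsor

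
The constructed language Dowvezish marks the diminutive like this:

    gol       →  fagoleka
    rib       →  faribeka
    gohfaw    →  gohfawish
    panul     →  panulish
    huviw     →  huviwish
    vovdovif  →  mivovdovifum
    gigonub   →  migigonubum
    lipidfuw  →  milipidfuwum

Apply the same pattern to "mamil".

mamilish

gol and panul both end in -l yet inflect differently (fagoleka, panulish), so the final letter is not what conditions the rule; the number of vowels is.
"mamil" has 2 vowels. The stems with 2 vowels (gohfaw → gohfawish, panul → panulish, huviw → huviwish) add -ish.
So mamil → mamilish.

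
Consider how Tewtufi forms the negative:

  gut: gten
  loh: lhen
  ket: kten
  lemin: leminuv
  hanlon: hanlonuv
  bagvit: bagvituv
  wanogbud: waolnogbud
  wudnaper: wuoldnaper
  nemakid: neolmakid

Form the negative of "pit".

gut and bagvit both end in -t yet inflect differently (gten, bagvituv), so the final letter is not what conditions the rule; the number of vowels is.
"pit" has 1 vowel. The stems with 1 vowel (gut → gten, loh → lhen, ket → kten) delete the last vowel and add -en.
The other patterns: stems with 2 vowels add -uv; stems with 3 vowels insert -ol- after the first vowel.
So pit → pten.

pten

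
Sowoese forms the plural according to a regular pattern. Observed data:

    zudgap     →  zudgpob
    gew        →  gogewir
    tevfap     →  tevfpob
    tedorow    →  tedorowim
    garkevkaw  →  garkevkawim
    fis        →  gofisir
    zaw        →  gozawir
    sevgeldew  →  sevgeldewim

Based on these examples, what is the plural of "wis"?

gowisir

zaw and garkevkaw both end in -w yet inflect differently (gozawir, garkevkawim), so the final letter is not what conditions the rule; the number of vowels is.
"wis" has 1 vowel. The stems with 1 vowel (zaw → gozawir, gew → gogewir, fis → gofisir) add go- … -ir around the stem.
So wis → gowisir.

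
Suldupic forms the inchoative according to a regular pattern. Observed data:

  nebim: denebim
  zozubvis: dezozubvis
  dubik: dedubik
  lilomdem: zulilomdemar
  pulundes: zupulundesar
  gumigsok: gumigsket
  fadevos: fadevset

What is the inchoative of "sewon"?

nebim and lilomdem both end in -m yet inflect differently (denebim, zulilomdemar), so the final letter is not what conditions the rule; the last vowel is.
"sewon" has last vowel 'o'. The stems whose last vowel is 'o' (gumigsok → gumigsket, fadevos → fadevset) delete the last vowel and add -et.
The other patterns: stems whose last vowel is 'i' add the prefix de-; stems whose last vowel is 'e' add zu- … -ar around the stem.
So sewon → sewnet.

sewnet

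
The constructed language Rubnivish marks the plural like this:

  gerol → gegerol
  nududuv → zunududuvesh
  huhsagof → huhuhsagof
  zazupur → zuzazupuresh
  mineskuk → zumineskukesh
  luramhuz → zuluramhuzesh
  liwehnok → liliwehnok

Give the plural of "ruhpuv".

liwehnok and mineskuk both end in -k yet inflect differently (liliwehnok, zumineskukesh), so the final letter is not what conditions the rule; the last vowel is.
"ruhpuv" has last vowel 'u'. The stems whose last vowel is 'u' (luramhuz → zuluramhuzesh, mineskuk → zumineskukesh, zazupur → zuzazupuresh) add zu- … -esh around the stem.
The other pattern: stems whose last vowel is 'o' repeat the first consonant+vowel as a prefix.
So ruhpuv → zuruhpuvesh.

zuruhpuvesh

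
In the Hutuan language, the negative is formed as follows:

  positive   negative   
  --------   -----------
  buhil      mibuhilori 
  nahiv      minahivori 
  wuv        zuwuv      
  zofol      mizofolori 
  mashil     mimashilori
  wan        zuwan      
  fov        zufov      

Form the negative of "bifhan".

wuv and nahiv both end in -v yet inflect differently (zuwuv, minahivori), so the final letter is not what conditions the rule; the number of vowels is.
"bifhan" has 2 vowels. The stems with 2 vowels (nahiv → minahivori, buhil → mibuhilori, mashil → mimashilori) add mi- … -ori around the stem.
The other pattern: stems with 1 vowel add the prefix zu-.
So bifhan → mibifhanori.

mibifhanori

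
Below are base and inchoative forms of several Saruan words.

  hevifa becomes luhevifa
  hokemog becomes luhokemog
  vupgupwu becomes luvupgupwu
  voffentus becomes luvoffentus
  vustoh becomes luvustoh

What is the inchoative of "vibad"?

luvibad

Every pair shown (hevifa → luhevifa, hokemog → luhokemog, vupgupwu → luvupgupwu, …) follows the same rule: add the prefix lu-.
So vibad → luvibad.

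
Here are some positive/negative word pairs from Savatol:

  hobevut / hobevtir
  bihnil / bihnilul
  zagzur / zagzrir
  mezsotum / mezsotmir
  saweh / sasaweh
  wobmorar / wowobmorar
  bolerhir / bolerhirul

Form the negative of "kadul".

"kadul" has last vowel 'u'. The stems whose last vowel is 'u' (mezsotum → mezsotmir, zagzur → zagzrir, hobevut → hobevtir) delete the last vowel and add -ir.
The other patterns: stems whose last vowel is 'i' add -ul; stems whose last vowel is 'a' or 'e' repeat the first consonant+vowel as a prefix.
So kadul → kadlir.

kadlir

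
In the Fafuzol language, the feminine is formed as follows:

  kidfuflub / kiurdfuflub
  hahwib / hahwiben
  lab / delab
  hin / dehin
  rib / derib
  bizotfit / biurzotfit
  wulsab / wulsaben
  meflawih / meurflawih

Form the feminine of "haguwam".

rib and hahwib both end in -b yet inflect differently (derib, hahwiben), so the final letter is not what conditions the rule; the number of vowels is.
"haguwam" has 3 vowels. The stems with 3 vowels (kidfuflub → kiurdfuflub, bizotfit → biurzotfit, meflawih → meurflawih) insert -ur- after the first vowel.
So haguwam → haurguwam.

haurguwam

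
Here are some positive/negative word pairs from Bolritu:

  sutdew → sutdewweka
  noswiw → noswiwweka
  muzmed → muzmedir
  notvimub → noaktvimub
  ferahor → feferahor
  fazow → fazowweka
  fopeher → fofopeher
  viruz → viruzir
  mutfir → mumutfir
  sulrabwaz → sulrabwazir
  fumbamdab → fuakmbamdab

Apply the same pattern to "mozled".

mozledir

"mozled" ends in -d. The one such stem in the data (muzmed → muzmedir) adds -ir, so the same rule applies.
So mozled → mozledir.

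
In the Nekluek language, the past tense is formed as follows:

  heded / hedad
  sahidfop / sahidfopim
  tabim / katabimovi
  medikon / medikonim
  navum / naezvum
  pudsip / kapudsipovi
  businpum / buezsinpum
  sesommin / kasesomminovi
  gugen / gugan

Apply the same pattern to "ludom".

gugen and sesommin both end in -n yet inflect differently (gugan, kasesomminovi), so the final letter is not what conditions the rule; the last vowel is.
"ludom" has last vowel 'o'. The stems whose last vowel is 'o' (sahidfop → sahidfopim, medikon → medikonim) add -im.
So ludom → ludomim.

ludomim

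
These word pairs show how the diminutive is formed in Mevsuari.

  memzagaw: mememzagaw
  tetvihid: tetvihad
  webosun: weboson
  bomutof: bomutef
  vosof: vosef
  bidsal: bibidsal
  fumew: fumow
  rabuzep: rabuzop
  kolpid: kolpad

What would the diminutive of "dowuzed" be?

memzagaw and fumew both end in -w yet inflect differently (mememzagaw, fumow), so the final letter is not what conditions the rule; the last vowel is.
"dowuzed" has last vowel 'e'. The stems whose last vowel is 'e' (rabuzep → rabuzop, fumew → fumow) change the last vowel to 'o'.
The other patterns: stems whose last vowel is 'a' repeat the first consonant+vowel as a prefix; stems whose last vowel is 'i' change the last vowel to 'a'; stems whose last vowel is 'o' change the last vowel to 'e'.
So dowuzed → dowuzod.

dowuzod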